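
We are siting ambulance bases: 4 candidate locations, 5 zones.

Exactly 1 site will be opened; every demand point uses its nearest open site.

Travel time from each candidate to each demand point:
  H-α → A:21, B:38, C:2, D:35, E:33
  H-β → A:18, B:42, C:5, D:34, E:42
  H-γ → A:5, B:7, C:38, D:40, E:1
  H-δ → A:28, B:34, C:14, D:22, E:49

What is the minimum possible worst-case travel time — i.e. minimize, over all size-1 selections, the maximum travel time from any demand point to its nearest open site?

Open {H-α}.
  Farthest demand point is B at travel time 38 (to H-α); all others are ≤ 38.
With {H-γ} the worst case is 40.
With {H-β} the worst case is 42.
No size-1 selection achieves below 38.

38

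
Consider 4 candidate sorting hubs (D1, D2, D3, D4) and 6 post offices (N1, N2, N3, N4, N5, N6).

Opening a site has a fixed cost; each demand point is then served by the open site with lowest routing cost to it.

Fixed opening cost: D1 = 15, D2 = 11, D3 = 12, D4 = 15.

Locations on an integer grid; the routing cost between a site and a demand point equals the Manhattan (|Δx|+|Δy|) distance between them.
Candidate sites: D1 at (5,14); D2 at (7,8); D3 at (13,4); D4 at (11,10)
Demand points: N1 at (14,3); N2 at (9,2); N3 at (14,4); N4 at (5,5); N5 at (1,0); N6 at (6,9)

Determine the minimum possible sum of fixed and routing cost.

Open {D2, D3}: assign each demand point to its cheapest open site.
  N1→D3 2, N2→D3 6, N3→D3 1, N4→D2 5, N5→D2 14, N6→D2 2
  routing cost 30, fixed 23 → total 53.
Compare {D3}: routing cost 46 + fixed 12 = 58.
Compare {D2}: routing cost 52 + fixed 11 = 63.
Compare {D1, D3}: routing cost 40 + fixed 27 = 67.
All other subsets cost ≥ 58. Minimum total cost: 53.

53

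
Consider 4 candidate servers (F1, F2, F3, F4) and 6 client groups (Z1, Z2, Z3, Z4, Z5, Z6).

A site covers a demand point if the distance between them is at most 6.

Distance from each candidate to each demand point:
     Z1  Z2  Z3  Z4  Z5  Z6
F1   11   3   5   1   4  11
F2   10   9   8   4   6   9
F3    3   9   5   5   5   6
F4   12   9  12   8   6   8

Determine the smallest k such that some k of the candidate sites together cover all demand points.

Coverage sets (demand points within 6 of each site):
  F1: {Z2, Z3, Z4, Z5}
  F2: {Z4, Z5}
  F3: {Z1, Z3, Z4, Z5, Z6}
  F4: {Z5}
No single site covers all 6 demand points.
But {F1, F3} covers everything, so the minimum is 2.

2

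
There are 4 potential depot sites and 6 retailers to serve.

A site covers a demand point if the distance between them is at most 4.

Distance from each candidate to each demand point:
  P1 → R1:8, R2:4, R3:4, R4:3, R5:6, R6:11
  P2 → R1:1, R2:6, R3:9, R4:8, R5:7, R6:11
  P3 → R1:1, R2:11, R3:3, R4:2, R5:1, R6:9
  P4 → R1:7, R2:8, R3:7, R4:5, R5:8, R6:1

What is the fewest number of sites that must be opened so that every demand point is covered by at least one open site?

Coverage sets (demand points within 4 of each site):
  P1: {R2, R3, R4}
  P2: {R1}
  P3: {R1, R3, R4, R5}
  P4: {R6}
No 2 sites suffice: every size-2 union leaves at least one demand point uncovered.
But {P1, P3, P4} covers everything, so the minimum is 3.

3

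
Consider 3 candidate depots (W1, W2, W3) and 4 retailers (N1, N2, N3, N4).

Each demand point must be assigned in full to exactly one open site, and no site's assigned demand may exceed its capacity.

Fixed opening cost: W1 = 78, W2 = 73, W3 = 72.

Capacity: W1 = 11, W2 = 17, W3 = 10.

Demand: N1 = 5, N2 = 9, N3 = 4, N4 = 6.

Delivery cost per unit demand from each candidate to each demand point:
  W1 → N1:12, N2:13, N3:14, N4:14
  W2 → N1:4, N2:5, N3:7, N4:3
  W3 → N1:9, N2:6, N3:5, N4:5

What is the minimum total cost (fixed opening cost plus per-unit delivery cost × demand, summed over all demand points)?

Open {W2, W3}; cheapest assignment that respects the capacities:
  W2 (cap 17, load 14): N1, N2 — cost 5×4 + 9×5 = 65
  W3 (cap 10, load 10): N3, N4 — cost 4×5 + 6×5 = 50
  Shipping 115, fixed 145 → total 260.
  Any other capacity-feasible assignment to {W2, W3} ships for at least 115.
Compare {W1, W2}: its best feasible assignment gives total 330.
Compare {W1, W2, W3}: its best feasible assignment gives total 338.
Every other set of open sites that can feasibly serve all demand totals ≥ 330 even under its best assignment. Minimum: 260.

260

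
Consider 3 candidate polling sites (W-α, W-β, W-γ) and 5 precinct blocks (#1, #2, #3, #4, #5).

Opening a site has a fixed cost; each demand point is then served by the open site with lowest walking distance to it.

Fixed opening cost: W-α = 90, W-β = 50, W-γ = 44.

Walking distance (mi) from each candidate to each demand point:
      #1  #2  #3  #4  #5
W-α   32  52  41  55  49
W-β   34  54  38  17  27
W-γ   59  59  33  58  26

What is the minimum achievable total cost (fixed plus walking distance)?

Open {W-β}: assign each demand point to its cheapest open site.
  #1→W-β 34, #2→W-β 54, #3→W-β 38, #4→W-β 17, #5→W-β 27
  walking distance 170, fixed 50 → total 220.
Compare {W-β, W-γ}: walking distance 164 + fixed 94 = 258.
Compare {W-γ}: walking distance 235 + fixed 44 = 279.
Compare {W-α, W-β}: walking distance 166 + fixed 140 = 306.
All other subsets cost ≥ 258. Minimum total cost: 220.

220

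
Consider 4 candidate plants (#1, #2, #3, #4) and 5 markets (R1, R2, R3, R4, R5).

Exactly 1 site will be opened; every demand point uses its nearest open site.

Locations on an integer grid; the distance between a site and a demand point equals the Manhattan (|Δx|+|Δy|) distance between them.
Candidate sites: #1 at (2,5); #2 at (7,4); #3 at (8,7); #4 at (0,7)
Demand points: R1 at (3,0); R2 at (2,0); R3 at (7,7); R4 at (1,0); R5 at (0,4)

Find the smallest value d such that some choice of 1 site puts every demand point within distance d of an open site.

Open {#1}.
  Farthest demand point is R3 at distance 7 (to #1); all others are ≤ 7.
With {#2} the worst case is 10.
With {#4} the worst case is 10.
No size-1 selection achieves below 7.

7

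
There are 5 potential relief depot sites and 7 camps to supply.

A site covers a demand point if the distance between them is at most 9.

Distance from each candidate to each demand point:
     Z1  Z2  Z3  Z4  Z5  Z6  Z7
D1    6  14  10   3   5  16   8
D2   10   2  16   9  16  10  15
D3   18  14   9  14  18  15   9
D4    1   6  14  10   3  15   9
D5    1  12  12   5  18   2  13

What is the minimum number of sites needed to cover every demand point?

3

Coverage sets (demand points within 9 of each site):
  D1: {Z1, Z4, Z5, Z7}
  D2: {Z2, Z4}
  D3: {Z3, Z7}
  D4: {Z1, Z2, Z5, Z7}
  D5: {Z1, Z4, Z6}
No 2 sites suffice: every size-2 union leaves at least one demand point uncovered.
But {D3, D4, D5} covers everything, so the minimum is 3.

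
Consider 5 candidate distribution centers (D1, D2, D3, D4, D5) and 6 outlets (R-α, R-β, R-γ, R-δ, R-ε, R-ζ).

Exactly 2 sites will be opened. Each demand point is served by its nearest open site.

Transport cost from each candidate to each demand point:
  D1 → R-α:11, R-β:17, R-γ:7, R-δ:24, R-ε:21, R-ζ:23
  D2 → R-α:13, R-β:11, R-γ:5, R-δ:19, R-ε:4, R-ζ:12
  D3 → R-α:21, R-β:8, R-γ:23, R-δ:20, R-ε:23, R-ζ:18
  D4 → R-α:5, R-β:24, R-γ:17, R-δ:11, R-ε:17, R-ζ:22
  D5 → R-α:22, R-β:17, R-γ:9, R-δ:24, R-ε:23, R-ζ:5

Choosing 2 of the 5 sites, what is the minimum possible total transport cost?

48

Open {D2, D4}.
  R-α→D4 5, R-β→D2 11, R-γ→D2 5, R-δ→D4 11, R-ε→D2 4, R-ζ→D2 12  ⇒ total 48.
Compare {D2, D5}: total 57.
Compare {D2, D3}: total 61.
No size-2 selection does better; minimum is 48.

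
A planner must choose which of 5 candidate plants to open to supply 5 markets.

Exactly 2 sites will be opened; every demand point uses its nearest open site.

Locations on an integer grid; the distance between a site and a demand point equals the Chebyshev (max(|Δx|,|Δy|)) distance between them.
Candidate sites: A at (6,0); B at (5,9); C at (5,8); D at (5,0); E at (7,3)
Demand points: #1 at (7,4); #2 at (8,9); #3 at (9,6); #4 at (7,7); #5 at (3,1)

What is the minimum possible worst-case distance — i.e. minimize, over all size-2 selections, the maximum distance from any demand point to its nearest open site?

Open {A, B}.
  Farthest demand point is #1 at distance 4 (to A); all others are ≤ 4.
With {A, C} the worst case is 4.
With {B, D} the worst case is 4.
No size-2 selection achieves below 4.

4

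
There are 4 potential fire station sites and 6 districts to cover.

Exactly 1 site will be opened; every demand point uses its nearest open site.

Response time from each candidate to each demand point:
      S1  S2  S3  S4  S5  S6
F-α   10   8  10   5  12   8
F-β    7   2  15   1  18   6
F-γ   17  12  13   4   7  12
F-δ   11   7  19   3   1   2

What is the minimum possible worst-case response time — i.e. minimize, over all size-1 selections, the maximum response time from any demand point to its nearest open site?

Open {F-α}.
  Farthest demand point is S5 at response time 12 (to F-α); all others are ≤ 12.
With {F-γ} the worst case is 17.
With {F-β} the worst case is 18.
No size-1 selection achieves below 12.

12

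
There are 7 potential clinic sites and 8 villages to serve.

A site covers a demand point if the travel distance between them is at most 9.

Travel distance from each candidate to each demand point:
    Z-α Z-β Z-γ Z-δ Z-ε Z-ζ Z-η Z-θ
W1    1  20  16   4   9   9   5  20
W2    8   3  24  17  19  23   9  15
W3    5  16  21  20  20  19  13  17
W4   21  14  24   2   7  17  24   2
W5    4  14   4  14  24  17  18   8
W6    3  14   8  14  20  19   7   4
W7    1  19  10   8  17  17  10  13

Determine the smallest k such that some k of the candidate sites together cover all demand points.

Coverage sets (demand points within 9 of each site):
  W1: {Z-α, Z-δ, Z-ε, Z-ζ, Z-η}
  W2: {Z-α, Z-β, Z-η}
  W3: {Z-α}
  W4: {Z-δ, Z-ε, Z-θ}
  W5: {Z-α, Z-γ, Z-θ}
  W6: {Z-α, Z-γ, Z-η, Z-θ}
  W7: {Z-α, Z-δ}
No 2 sites suffice: every size-2 union leaves at least one demand point uncovered.
But {W1, W2, W5} covers everything, so the minimum is 3.

3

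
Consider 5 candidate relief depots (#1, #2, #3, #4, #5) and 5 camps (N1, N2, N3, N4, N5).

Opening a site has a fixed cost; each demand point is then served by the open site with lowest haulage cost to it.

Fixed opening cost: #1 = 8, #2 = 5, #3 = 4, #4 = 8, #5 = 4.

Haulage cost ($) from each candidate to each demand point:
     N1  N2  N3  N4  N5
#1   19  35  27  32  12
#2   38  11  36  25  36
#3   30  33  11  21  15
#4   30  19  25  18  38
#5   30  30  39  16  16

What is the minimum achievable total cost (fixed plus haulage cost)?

90

Open {#1, #2, #3, #5}: assign each demand point to its cheapest open site.
  N1→#1 19, N2→#2 11, N3→#3 11, N4→#5 16, N5→#1 12
  haulage cost 69, fixed 21 → total 90.
Compare {#1, #2, #3}: haulage cost 74 + fixed 17 = 91.
Compare {#2, #3, #5}: haulage cost 83 + fixed 13 = 96.
Compare {#1, #2, #3, #4}: haulage cost 71 + fixed 25 = 96.
All other subsets cost ≥ 91. Minimum total cost: 90.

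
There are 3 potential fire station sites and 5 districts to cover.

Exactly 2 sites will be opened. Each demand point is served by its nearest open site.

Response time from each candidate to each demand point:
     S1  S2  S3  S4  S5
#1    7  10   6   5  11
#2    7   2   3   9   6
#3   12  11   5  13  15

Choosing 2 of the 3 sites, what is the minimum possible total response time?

23

Open {#1, #2}.
  S1→#1 7, S2→#2 2, S3→#2 3, S4→#1 5, S5→#2 6  ⇒ total 23.
Compare {#2, #3}: total 27.
Compare {#1, #3}: total 38.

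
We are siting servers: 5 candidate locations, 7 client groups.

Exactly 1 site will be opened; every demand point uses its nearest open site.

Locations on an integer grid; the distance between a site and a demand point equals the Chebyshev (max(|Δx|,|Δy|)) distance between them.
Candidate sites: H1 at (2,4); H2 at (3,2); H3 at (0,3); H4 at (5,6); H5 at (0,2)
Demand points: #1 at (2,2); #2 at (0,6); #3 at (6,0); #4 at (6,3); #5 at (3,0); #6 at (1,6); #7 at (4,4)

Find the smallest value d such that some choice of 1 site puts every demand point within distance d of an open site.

Open {H1}.
  Farthest demand point is #3 at distance 4 (to H1); all others are ≤ 4.
With {H2} the worst case is 4.
With {H3} the worst case is 6.
No size-1 selection achieves below 4.

4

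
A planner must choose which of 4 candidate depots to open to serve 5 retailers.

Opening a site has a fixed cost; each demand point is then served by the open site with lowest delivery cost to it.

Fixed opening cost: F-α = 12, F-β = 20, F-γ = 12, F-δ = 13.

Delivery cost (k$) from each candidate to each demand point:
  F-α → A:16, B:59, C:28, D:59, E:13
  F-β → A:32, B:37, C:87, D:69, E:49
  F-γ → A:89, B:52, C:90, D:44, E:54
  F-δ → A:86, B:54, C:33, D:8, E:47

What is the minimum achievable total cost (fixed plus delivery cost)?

Open {F-α, F-δ}: assign each demand point to its cheapest open site.
  A→F-α 16, B→F-δ 54, C→F-α 28, D→F-δ 8, E→F-α 13
  delivery cost 119, fixed 25 → total 144.
Compare {F-α, F-β, F-δ}: delivery cost 102 + fixed 45 = 147.
Compare {F-α, F-γ, F-δ}: delivery cost 117 + fixed 37 = 154.
Compare {F-α, F-β, F-γ, F-δ}: delivery cost 102 + fixed 57 = 159.
All other subsets cost ≥ 147. Minimum total cost: 144.

144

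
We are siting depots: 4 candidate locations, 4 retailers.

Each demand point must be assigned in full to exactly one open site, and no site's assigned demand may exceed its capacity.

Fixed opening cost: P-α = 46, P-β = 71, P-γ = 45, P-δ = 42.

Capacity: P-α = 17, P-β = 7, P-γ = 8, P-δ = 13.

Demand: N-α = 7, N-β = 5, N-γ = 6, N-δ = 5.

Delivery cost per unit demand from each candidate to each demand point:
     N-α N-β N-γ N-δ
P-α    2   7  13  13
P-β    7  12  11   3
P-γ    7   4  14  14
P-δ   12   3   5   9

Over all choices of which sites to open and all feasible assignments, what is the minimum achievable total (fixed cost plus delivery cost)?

Open {P-α, P-δ}; cheapest assignment that respects the capacities:
  P-α (cap 17, load 12): N-α, N-δ — cost 7×2 + 5×13 = 79
  P-δ (cap 13, load 11): N-β, N-γ — cost 5×3 + 6×5 = 45
  Shipping 124, fixed 88 → total 212.
  Any other capacity-feasible assignment to {P-α, P-δ} ships for at least 124.
Compare {P-α, P-β, P-δ}: its best feasible assignment gives total 233.
Compare {P-α, P-γ, P-δ}: its best feasible assignment gives total 242.
Every other set of open sites that can feasibly serve all demand totals ≥ 233 even under its best assignment. Minimum: 212.

212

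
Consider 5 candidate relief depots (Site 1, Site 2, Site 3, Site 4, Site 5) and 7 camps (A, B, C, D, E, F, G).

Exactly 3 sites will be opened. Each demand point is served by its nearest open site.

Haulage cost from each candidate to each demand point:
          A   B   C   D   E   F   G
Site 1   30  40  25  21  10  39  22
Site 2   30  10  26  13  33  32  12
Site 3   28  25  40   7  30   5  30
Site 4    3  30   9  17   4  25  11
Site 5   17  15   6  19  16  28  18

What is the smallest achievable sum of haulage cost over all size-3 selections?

49

Open {Site 2, Site 3, Site 4}.
  A→Site 4 3, B→Site 2 10, C→Site 4 9, D→Site 3 7, E→Site 4 4, F→Site 3 5, G→Site 4 11  ⇒ total 49.
Compare {Site 3, Site 4, Site 5}: total 51.
Compare {Site 1, Site 3, Site 4}: total 64.
No size-3 selection does better; minimum is 49.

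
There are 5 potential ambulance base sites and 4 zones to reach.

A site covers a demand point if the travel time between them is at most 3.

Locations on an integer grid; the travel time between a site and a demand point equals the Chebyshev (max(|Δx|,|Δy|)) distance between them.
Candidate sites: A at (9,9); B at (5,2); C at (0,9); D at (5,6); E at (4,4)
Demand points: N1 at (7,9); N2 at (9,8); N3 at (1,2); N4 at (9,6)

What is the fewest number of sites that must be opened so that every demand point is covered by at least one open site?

2

Coverage sets (demand points within 3 of each site):
  A: {N1, N2, N4}
  B: {}
  C: {}
  D: {N1}
  E: {N3}
No single site covers all 4 demand points.
But {A, E} covers everything, so the minimum is 2.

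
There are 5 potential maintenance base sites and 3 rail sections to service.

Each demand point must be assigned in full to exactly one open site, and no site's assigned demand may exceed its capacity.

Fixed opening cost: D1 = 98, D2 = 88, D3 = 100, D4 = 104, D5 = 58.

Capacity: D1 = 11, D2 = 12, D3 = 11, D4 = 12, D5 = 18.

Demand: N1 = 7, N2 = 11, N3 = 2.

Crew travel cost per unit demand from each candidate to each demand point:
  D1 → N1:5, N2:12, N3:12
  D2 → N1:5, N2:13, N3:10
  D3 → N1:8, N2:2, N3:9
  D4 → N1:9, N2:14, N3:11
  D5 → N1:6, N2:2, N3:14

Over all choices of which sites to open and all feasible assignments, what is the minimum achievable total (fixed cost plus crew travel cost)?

Open {D2, D5}; cheapest assignment that respects the capacities:
  D2 (cap 12, load 9): N1, N3 — cost 7×5 + 2×10 = 55
  D5 (cap 18, load 11): N2 — cost 11×2 = 22
  Shipping 77, fixed 146 → total 223.
  Any other capacity-feasible assignment to {D2, D5} ships for at least 77.
Compare {D1, D5}: its best feasible assignment gives total 237.
Compare {D3, D5}: its best feasible assignment gives total 240.
Every other set of open sites that can feasibly serve all demand totals ≥ 237 even under its best assignment. Minimum: 223.

223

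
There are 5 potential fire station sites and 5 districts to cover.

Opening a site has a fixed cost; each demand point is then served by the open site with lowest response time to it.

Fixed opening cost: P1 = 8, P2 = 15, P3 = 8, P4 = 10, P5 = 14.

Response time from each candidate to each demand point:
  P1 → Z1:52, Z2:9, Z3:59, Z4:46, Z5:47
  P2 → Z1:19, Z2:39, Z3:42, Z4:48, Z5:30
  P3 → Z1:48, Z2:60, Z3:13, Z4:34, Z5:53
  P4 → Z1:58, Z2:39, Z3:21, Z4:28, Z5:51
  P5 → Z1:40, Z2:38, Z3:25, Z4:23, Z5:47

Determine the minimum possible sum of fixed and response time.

Open {P1, P2, P3}: assign each demand point to its cheapest open site.
  Z1→P2 19, Z2→P1 9, Z3→P3 13, Z4→P3 34, Z5→P2 30
  response time 105, fixed 31 → total 136.
Compare {P1, P2, P3, P5}: response time 94 + fixed 45 = 139.
Compare {P1, P2, P4}: response time 107 + fixed 33 = 140.
Compare {P1, P2, P3, P4}: response time 99 + fixed 41 = 140.
All other subsets cost ≥ 139. Minimum total cost: 136.

136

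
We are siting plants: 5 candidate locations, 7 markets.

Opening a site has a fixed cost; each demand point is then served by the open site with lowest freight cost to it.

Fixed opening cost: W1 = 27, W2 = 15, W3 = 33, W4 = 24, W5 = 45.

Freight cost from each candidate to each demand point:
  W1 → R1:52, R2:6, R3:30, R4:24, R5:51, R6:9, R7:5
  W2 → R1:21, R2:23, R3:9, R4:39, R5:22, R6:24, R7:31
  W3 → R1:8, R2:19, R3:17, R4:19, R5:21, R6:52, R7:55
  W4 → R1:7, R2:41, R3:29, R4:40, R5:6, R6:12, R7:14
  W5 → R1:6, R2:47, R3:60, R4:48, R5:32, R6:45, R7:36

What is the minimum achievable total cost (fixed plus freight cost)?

Open {W1, W2, W4}: assign each demand point to its cheapest open site.
  R1→W4 7, R2→W1 6, R3→W2 9, R4→W1 24, R5→W4 6, R6→W1 9, R7→W1 5
  freight cost 66, fixed 66 → total 132.
Compare {W1, W4}: freight cost 86 + fixed 51 = 137.
Compare {W1, W2}: freight cost 96 + fixed 42 = 138.
Compare {W1, W3}: freight cost 85 + fixed 60 = 145.
All other subsets cost ≥ 137. Minimum total cost: 132.

132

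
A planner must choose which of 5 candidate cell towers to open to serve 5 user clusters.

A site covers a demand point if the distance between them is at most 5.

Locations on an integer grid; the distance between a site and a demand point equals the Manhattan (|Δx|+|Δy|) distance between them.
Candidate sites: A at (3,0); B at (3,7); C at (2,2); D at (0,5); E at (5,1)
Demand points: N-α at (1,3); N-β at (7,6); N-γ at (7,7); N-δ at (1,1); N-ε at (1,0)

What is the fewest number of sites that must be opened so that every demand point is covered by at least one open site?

Coverage sets (demand points within 5 of each site):
  A: {N-α, N-δ, N-ε}
  B: {N-β, N-γ}
  C: {N-α, N-δ, N-ε}
  D: {N-α, N-δ}
  E: {N-δ, N-ε}
No single site covers all 5 demand points.
But {A, B} covers everything, so the minimum is 2.

2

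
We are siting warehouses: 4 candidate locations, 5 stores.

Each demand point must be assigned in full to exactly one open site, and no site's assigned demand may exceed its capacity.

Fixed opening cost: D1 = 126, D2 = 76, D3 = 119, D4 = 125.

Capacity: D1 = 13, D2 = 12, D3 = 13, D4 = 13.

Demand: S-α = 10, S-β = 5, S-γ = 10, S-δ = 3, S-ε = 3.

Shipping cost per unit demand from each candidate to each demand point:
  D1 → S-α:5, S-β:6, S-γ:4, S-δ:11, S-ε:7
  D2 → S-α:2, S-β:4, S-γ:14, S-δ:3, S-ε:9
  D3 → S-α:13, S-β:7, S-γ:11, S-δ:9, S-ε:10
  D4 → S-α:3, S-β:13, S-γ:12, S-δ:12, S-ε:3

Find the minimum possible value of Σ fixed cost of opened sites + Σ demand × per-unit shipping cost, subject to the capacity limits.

Open {D1, D2, D4}; cheapest assignment that respects the capacities:
  D1 (cap 13, load 10): S-γ — cost 10×4 = 40
  D2 (cap 12, load 8): S-β, S-δ — cost 5×4 + 3×3 = 29
  D4 (cap 13, load 13): S-α, S-ε — cost 10×3 + 3×3 = 39
  Shipping 108, fixed 327 → total 435.
  Any other capacity-feasible assignment to {D1, D2, D4} ships for at least 108.
Compare {D1, D2, D3}: its best feasible assignment gives total 464.
Compare {D2, D3, D4}: its best feasible assignment gives total 498.
Every other set of open sites that can feasibly serve all demand totals ≥ 464 even under its best assignment. Minimum: 435.

435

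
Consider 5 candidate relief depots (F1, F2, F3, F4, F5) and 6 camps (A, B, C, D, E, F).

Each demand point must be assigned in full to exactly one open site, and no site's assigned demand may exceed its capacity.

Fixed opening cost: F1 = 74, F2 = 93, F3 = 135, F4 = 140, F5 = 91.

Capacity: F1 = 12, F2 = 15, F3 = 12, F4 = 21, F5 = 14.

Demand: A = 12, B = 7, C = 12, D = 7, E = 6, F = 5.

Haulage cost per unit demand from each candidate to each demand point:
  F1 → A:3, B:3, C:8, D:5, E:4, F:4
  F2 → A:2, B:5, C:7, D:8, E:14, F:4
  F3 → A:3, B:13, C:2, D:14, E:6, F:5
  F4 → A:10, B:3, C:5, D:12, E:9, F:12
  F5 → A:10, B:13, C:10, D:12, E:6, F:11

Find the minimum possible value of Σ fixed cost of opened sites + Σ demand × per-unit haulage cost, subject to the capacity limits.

594

Open {F1, F2, F4, F5}; cheapest assignment that respects the capacities:
  F1 (cap 12, load 12): D, F — cost 7×5 + 5×4 = 55
  F2 (cap 15, load 12): A — cost 12×2 = 24
  F4 (cap 21, load 19): B, C — cost 7×3 + 12×5 = 81
  F5 (cap 14, load 6): E — cost 6×6 = 36
  Shipping 196, fixed 398 → total 594.
  Any other capacity-feasible assignment to {F1, F2, F4, F5} ships for at least 196.
Compare {F1, F2, F3, F5}: its best feasible assignment gives total 602.
Compare {F1, F2, F3, F4}: its best feasible assignment gives total 620.
Every other set of open sites that can feasibly serve all demand totals ≥ 602 even under its best assignment. Minimum: 594.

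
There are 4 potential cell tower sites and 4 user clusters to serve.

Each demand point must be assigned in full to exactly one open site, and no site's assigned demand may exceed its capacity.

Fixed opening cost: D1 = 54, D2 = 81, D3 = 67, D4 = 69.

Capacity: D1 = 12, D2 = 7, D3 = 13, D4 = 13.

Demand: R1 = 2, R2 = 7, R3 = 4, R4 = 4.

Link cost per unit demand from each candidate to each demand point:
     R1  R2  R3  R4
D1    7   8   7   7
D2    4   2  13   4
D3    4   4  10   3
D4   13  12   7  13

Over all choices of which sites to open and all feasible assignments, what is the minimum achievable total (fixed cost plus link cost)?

Open {D1, D3}; cheapest assignment that respects the capacities:
  D1 (cap 12, load 4): R3 — cost 4×7 = 28
  D3 (cap 13, load 13): R1, R2, R4 — cost 2×4 + 7×4 + 4×3 = 48
  Shipping 76, fixed 121 → total 197.
  Any other capacity-feasible assignment to {D1, D3} ships for at least 76.
Compare {D3, D4}: its best feasible assignment gives total 212.
Compare {D1, D2}: its best feasible assignment gives total 219.
Every other set of open sites that can feasibly serve all demand totals ≥ 212 even under its best assignment. Minimum: 197.

197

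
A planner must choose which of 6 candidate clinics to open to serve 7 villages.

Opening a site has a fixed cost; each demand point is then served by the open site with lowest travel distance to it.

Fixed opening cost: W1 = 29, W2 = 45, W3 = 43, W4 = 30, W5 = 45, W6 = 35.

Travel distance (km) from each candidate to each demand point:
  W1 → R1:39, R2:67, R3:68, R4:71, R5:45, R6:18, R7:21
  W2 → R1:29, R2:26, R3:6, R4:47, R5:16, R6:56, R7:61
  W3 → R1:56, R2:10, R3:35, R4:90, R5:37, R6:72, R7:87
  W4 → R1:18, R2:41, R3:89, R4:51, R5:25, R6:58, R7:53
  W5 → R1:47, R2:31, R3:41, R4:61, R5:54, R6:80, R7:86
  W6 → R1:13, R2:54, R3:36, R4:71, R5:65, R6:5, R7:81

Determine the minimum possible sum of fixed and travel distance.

Open {W1, W2}: assign each demand point to its cheapest open site.
  R1→W2 29, R2→W2 26, R3→W2 6, R4→W2 47, R5→W2 16, R6→W1 18, R7→W1 21
  travel distance 163, fixed 74 → total 237.
Compare {W1, W2, W6}: travel distance 134 + fixed 109 = 243.
Compare {W2, W6}: travel distance 174 + fixed 80 = 254.
Compare {W1, W2, W4}: travel distance 152 + fixed 104 = 256.
All other subsets cost ≥ 243. Minimum total cost: 237.

237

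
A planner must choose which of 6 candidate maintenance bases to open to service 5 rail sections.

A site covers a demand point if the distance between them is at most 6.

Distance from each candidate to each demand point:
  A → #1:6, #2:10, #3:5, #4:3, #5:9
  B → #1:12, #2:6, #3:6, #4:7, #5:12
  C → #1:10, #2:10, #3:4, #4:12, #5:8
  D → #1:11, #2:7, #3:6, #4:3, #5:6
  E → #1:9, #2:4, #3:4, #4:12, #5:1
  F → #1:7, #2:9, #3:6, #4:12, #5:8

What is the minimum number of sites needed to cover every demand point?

2

Coverage sets (demand points within 6 of each site):
  A: {#1, #3, #4}
  B: {#2, #3}
  C: {#3}
  D: {#3, #4, #5}
  E: {#2, #3, #5}
  F: {#3}
No single site covers all 5 demand points.
But {A, E} covers everything, so the minimum is 2.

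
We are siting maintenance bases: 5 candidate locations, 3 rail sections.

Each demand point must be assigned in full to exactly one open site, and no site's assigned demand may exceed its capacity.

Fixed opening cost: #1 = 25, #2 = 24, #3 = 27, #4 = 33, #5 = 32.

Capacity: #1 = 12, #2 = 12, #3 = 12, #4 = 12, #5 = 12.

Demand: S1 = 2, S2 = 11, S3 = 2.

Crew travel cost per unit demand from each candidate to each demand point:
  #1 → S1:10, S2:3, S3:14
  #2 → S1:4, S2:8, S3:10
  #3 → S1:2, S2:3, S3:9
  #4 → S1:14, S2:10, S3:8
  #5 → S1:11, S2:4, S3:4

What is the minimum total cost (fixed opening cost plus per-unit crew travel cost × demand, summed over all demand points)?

107

Open {#1, #3}; cheapest assignment that respects the capacities:
  #1 (cap 12, load 11): S2 — cost 11×3 = 33
  #3 (cap 12, load 4): S1, S3 — cost 2×2 + 2×9 = 22
  Shipping 55, fixed 52 → total 107.
  Any other capacity-feasible assignment to {#1, #3} ships for at least 55.
Compare {#1, #2}: its best feasible assignment gives total 110.
Compare {#2, #3}: its best feasible assignment gives total 112.
Every other set of open sites that can feasibly serve all demand totals ≥ 110 even under its best assignment. Minimum: 107.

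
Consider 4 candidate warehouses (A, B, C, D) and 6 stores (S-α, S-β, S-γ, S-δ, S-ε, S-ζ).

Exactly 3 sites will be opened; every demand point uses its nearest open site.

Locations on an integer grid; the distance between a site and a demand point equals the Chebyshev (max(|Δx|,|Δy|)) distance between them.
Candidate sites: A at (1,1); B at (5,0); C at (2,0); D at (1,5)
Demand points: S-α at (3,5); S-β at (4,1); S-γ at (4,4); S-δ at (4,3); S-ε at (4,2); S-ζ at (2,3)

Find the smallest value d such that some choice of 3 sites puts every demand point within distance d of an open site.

3

Open {A, B, D}.
  Farthest demand point is S-γ at distance 3 (to A); all others are ≤ 3.
With {A, C, D} the worst case is 3.
With {B, C, D} the worst case is 3.
No size-3 selection achieves below 3.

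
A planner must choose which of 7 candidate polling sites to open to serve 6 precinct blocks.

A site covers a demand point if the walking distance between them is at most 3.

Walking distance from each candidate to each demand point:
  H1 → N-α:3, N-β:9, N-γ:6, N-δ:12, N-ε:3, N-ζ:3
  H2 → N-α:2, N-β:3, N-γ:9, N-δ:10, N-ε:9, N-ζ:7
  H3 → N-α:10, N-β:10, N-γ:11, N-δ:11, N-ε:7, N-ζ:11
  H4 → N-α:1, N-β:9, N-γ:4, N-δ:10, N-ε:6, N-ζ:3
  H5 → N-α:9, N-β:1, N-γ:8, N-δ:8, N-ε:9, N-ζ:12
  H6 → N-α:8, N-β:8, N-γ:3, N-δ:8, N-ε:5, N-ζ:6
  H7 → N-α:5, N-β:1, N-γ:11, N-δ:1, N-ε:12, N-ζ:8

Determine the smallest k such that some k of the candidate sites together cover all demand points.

3

Coverage sets (demand points within 3 of each site):
  H1: {N-α, N-ε, N-ζ}
  H2: {N-α, N-β}
  H3: {}
  H4: {N-α, N-ζ}
  H5: {N-β}
  H6: {N-γ}
  H7: {N-β, N-δ}
No 2 sites suffice: every size-2 union leaves at least one demand point uncovered.
But {H1, H6, H7} covers everything, so the minimum is 3.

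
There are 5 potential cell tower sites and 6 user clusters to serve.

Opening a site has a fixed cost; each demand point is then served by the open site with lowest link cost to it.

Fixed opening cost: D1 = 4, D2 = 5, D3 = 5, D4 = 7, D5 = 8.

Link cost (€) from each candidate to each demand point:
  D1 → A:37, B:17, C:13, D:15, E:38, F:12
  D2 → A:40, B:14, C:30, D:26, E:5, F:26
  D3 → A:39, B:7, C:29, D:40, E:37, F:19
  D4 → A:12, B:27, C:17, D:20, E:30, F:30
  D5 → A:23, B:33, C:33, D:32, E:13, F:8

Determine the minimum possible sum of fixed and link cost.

Open {D1, D2, D3, D4}: assign each demand point to its cheapest open site.
  A→D4 12, B→D3 7, C→D1 13, D→D1 15, E→D2 5, F→D1 12
  link cost 64, fixed 21 → total 85.
Compare {D1, D2, D4}: link cost 71 + fixed 16 = 87.
Compare {D1, D2, D3, D4, D5}: link cost 60 + fixed 29 = 89.
Compare {D1, D2, D4, D5}: link cost 67 + fixed 24 = 91.
All other subsets cost ≥ 87. Minimum total cost: 85.

85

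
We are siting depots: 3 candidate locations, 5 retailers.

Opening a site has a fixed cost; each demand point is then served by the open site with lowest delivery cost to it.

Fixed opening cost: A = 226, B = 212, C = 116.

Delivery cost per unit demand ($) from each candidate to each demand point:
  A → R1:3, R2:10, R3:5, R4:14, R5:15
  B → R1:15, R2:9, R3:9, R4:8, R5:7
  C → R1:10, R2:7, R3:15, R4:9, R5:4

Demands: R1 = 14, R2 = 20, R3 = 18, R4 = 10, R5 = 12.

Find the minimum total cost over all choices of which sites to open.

752

Open {A, C}: assign each demand point to its cheapest open site.
  R1→A 14×3=42, R2→C 20×7=140, R3→A 18×5=90, R4→C 10×9=90, R5→C 12×4=48
  delivery cost 410, fixed 342 → total 752.
Compare {C}: delivery cost 688 + fixed 116 = 804.
Compare {A}: delivery cost 652 + fixed 226 = 878.
Compare {B, C}: delivery cost 570 + fixed 328 = 898.
All other subsets cost ≥ 804. Minimum total cost: 752.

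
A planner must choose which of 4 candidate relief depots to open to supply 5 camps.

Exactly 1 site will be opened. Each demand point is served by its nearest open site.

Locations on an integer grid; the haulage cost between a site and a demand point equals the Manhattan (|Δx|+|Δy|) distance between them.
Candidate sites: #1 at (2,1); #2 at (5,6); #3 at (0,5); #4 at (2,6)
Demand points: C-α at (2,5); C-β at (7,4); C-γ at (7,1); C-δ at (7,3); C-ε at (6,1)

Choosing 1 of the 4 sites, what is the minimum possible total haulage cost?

Open {#2}.
  C-α→#2 4, C-β→#2 4, C-γ→#2 7, C-δ→#2 5, C-ε→#2 6  ⇒ total 26.
Compare {#1}: total 28.
Compare {#4}: total 35.
No size-1 selection does better; minimum is 26.

26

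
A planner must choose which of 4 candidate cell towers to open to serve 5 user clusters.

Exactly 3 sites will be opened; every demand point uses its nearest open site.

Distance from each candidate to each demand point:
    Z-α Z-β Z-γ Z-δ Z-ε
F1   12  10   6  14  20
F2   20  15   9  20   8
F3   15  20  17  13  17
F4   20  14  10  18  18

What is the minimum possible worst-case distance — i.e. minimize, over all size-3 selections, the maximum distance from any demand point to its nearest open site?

13

Open {F1, F2, F3}.
  Farthest demand point is Z-δ at distance 13 (to F3); all others are ≤ 13.
With {F1, F2, F4} the worst case is 14.
With {F2, F3, F4} the worst case is 15.
No size-3 selection achieves below 13.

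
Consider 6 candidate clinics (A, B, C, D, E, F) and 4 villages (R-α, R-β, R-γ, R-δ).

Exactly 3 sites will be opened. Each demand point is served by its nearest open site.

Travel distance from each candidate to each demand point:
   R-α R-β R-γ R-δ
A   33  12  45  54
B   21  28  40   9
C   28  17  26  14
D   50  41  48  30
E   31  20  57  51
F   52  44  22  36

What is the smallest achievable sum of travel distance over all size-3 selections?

64

Open {A, B, F}.
  R-α→B 21, R-β→A 12, R-γ→F 22, R-δ→B 9  ⇒ total 64.
Compare {A, B, C}: total 68.
Compare {B, C, F}: total 69.
No size-3 selection does better; minimum is 64.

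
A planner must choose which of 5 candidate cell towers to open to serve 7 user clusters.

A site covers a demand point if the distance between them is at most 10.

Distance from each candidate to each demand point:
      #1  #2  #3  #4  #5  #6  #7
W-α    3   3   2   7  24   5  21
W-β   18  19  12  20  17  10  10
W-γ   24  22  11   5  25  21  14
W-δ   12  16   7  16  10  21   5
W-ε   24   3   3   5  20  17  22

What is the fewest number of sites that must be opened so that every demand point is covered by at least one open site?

Coverage sets (demand points within 10 of each site):
  W-α: {#1, #2, #3, #4, #6}
  W-β: {#6, #7}
  W-γ: {#4}
  W-δ: {#3, #5, #7}
  W-ε: {#2, #3, #4}
No single site covers all 7 demand points.
But {W-α, W-δ} covers everything, so the minimum is 2.

2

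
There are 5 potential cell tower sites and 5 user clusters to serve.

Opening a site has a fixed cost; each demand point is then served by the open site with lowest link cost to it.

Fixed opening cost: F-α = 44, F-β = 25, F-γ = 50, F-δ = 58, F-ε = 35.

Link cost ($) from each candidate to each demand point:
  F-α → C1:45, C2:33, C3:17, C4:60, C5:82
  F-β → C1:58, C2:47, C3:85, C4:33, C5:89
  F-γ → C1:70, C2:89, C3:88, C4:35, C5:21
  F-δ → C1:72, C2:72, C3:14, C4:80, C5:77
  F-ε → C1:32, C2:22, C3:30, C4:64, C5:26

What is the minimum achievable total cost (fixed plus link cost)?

203

Open {F-β, F-ε}: assign each demand point to its cheapest open site.
  C1→F-ε 32, C2→F-ε 22, C3→F-ε 30, C4→F-β 33, C5→F-ε 26
  link cost 143, fixed 60 → total 203.
Compare {F-ε}: link cost 174 + fixed 35 = 209.
Compare {F-γ, F-ε}: link cost 140 + fixed 85 = 225.
Compare {F-α, F-β, F-ε}: link cost 130 + fixed 104 = 234.
All other subsets cost ≥ 209. Minimum total cost: 203.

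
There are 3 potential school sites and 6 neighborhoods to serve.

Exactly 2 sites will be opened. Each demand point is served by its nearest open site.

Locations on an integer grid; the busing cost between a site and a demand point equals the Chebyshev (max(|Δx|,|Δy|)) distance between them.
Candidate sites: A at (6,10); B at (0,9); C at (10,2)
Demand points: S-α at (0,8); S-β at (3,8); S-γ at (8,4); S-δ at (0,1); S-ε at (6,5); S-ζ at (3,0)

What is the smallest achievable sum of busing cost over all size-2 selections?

25

Open {B, C}.
  S-α→B 1, S-β→B 3, S-γ→C 2, S-δ→B 8, S-ε→C 4, S-ζ→C 7  ⇒ total 25.
Compare {A, C}: total 31.
Compare {A, B}: total 32.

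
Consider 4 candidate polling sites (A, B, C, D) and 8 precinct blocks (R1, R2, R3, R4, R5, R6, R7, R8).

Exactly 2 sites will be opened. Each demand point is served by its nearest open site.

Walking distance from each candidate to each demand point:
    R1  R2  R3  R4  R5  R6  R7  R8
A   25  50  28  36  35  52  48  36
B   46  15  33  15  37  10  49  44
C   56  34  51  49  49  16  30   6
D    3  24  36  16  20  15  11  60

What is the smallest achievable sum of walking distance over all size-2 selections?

131

Open {C, D}.
  R1→D 3, R2→D 24, R3→D 36, R4→D 16, R5→D 20, R6→D 15, R7→D 11, R8→C 6  ⇒ total 131.
Compare {B, D}: total 151.
Compare {A, D}: total 153.
No size-2 selection does better; minimum is 131.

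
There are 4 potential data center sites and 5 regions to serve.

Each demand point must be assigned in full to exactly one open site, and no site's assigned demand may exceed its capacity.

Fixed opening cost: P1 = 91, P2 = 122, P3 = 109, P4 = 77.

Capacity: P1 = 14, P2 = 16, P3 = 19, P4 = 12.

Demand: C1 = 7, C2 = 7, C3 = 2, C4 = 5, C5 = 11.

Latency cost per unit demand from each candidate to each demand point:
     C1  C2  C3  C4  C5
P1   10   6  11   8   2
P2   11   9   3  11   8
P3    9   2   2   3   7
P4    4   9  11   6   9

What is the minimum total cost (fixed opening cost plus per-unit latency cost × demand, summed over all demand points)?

336

Open {P1, P3}; cheapest assignment that respects the capacities:
  P1 (cap 14, load 13): C3, C5 — cost 2×11 + 11×2 = 44
  P3 (cap 19, load 19): C1, C2, C4 — cost 7×9 + 7×2 + 5×3 = 92
  Shipping 136, fixed 200 → total 336.
  Any other capacity-feasible assignment to {P1, P3} ships for at least 136.
Compare {P1, P3, P4}: its best feasible assignment gives total 360.
Compare {P2, P3}: its best feasible assignment gives total 417.
Every other set of open sites that can feasibly serve all demand totals ≥ 360 even under its best assignment. Minimum: 336.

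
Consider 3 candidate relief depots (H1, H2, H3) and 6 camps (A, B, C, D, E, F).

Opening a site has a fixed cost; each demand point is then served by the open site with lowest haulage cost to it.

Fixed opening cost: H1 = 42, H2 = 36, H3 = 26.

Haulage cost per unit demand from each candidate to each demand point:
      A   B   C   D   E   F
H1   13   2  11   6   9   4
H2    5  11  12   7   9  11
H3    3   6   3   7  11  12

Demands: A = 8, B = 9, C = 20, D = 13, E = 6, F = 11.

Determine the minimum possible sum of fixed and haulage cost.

Open {H1, H3}: assign each demand point to its cheapest open site.
  A→H3 8×3=24, B→H1 9×2=18, C→H3 20×3=60, D→H1 13×6=78, E→H1 6×9=54, F→H1 11×4=44
  haulage cost 278, fixed 68 → total 346.
Compare {H1, H2, H3}: haulage cost 278 + fixed 104 = 382.
Compare {H3}: haulage cost 427 + fixed 26 = 453.
Compare {H2, H3}: haulage cost 404 + fixed 62 = 466.
All other subsets cost ≥ 382. Minimum total cost: 346.

346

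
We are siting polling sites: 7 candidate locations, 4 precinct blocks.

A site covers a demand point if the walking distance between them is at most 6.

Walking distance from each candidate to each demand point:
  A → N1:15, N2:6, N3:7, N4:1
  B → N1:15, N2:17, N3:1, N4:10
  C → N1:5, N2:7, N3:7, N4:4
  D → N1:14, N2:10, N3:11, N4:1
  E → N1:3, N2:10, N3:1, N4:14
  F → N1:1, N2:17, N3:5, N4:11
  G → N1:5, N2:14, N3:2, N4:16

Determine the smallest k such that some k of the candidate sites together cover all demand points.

Coverage sets (demand points within 6 of each site):
  A: {N2, N4}
  B: {N3}
  C: {N1, N4}
  D: {N4}
  E: {N1, N3}
  F: {N1, N3}
  G: {N1, N3}
No single site covers all 4 demand points.
But {A, E} covers everything, so the minimum is 2.

2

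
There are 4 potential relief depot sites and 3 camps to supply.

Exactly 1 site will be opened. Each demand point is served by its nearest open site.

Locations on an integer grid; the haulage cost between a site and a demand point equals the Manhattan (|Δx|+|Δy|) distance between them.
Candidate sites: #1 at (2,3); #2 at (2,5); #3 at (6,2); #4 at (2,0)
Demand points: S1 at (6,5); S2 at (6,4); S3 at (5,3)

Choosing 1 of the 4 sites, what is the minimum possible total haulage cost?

Open {#3}.
  S1→#3 3, S2→#3 2, S3→#3 2  ⇒ total 7.
Compare {#1}: total 14.
Compare {#2}: total 14.
No size-1 selection does better; minimum is 7.

7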